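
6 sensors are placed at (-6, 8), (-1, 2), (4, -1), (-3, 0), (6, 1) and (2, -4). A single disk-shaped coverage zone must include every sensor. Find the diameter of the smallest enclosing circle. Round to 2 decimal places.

14.58

By Welzl's lemma the MEC is supported by two points (diametrically opposite) or three points (on a circumcircle).
The minimum enclosing circle is determined by three boundary points: (-6, 8), (6, 1), (2, -4).
Their circumcentre is (-49/44, 57/22) with r² = 102869/1936.
The farthest remaining point (4, -1) is at distance² 75589/1936 ≤ 102869/1936.
Diameter = 2r = 2√(102869/1936) ≈ 14.58.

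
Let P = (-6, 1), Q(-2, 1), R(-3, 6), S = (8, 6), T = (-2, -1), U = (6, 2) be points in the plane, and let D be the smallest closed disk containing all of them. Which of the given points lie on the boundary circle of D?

P, S

The minimum enclosing circle of a finite set is fixed by two of the points (as a diameter) or three (as a circumcircle).
The farthest pair is P–S with squared distance 221. The circle on this segment as diameter has centre (1, 3.5) and r² = 221/4 = 55.25.
Check Q: distance² to centre = 15.25 ≤ 55.25, so it lies inside.
All remaining points lie in this disk, and no smaller disk contains both endpoints, so this is the minimum enclosing circle.
The points at distance exactly r from the centre are P, S — 2 points.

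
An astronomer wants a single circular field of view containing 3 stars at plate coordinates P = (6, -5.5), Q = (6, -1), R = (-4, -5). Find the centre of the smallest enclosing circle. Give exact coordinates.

Side lengths²: PQ² = 20.25, PR² = 100.25, QR² = 116.
Since QR² = 116 < 100.25 + 20.25 = 120.5, the triangle is acute, so the smallest enclosing circle is the circumcircle.
Circumcentre = (1.1, -3.25), r² = 29.0725.
Centre = (1.1, -3.25).

(1.1, -3.25)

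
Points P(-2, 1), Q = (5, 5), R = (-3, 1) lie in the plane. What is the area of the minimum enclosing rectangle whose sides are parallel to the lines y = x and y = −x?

24

In coordinates u = x + y, v = x − y the rectangle is axis-aligned; the map (x,y)→(u,v) scales areas by 2.
u-values: -1, 10, -2; range = 10 − (-2) = 12.
v-values: -3, 0, -4; range = 0 − (-4) = 4.
Area = (12 × 4) / 2 = 24.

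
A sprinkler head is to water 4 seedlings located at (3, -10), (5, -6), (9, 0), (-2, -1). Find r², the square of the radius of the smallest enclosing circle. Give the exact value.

54961/1352

The minimum enclosing circle is determined by three boundary points: (3, -10), (9, 0), (-2, -1).
Their circumcentre is (197/52, -191/52) with r² = 54961/1352.
The farthest remaining point (5, -6) is at distance² 9305/1352 ≤ 54961/1352.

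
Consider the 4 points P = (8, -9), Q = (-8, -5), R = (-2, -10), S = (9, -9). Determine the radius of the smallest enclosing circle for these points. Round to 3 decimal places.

8.732

A smallest enclosing disk is always determined by at most three of the input points on its boundary.
The farthest pair is Q–S with squared distance 305. The circle on this segment as diameter has centre (0.5, -7) and r² = 305/4 = 76.25.
Check P: distance² to centre = 60.25 ≤ 76.25, so it lies inside.
All remaining points lie in this disk, and no smaller disk contains both endpoints, so this is the minimum enclosing circle.
r = √(76.25) ≈ 8.732.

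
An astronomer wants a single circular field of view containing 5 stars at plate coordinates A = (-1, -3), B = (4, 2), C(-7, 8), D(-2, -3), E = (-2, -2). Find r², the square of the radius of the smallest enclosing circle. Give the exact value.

A smallest enclosing disk is always determined by at most three of the input points on its boundary.
The minimum enclosing circle is determined by three boundary points: A, B, C.
Their circumcentre is (-81/34, 115/34) with r² = 24649/578.
The farthest remaining point D is at distance² 23629/578 ≤ 24649/578.

24649/578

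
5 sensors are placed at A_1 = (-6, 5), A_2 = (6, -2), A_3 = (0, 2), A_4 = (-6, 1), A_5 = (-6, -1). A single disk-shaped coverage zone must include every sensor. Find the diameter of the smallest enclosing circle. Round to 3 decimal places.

13.892

The farthest pair is A_1–A_2 with squared distance 193. The circle on this segment as diameter has centre (0, 1.5) and r² = 193/4 = 48.25.
Check A_3: distance² to centre = 0.25 ≤ 48.25, so it lies inside.
All remaining points lie in this disk, and no smaller disk contains both endpoints, so this is the minimum enclosing circle.
Diameter = 2r = 2√(48.25) ≈ 13.892.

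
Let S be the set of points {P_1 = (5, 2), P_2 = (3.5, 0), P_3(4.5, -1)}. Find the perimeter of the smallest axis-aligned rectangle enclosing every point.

Width = max x − min x = 5 − 3.5 = 1.5.
Height = max y − min y = 2 − (-1) = 3.
Perimeter = 2(1.5 + 3) = 9.

9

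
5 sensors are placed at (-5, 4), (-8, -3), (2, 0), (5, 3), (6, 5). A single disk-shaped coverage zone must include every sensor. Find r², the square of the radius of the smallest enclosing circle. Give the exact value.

The minimum enclosing circle of a finite set is fixed by two of the points (as a diameter) or three (as a circumcircle).
The farthest pair is (-8, -3)–(6, 5) with squared distance 260. The circle on this segment as diameter has centre (-1, 1) and r² = 260/4 = 65.
Check (-5, 4): distance² to centre = 25 ≤ 65, so it lies inside.
All remaining points lie in this disk, and no smaller disk contains both endpoints, so this is the minimum enclosing circle.

65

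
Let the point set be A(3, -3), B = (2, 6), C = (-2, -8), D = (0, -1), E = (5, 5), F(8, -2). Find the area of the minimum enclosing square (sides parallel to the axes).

196

The bounding box has width 10 and height 14.
An axis-aligned square enclosing the set must have side ≥ max(width, height).
So the minimum side is max(10, 14) = 14.
Area = 14² = 196.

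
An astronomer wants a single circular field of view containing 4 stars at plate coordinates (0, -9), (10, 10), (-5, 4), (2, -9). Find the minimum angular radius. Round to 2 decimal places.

By Welzl's lemma the MEC is supported by two points (diametrically opposite) or three points (on a circumcircle).
The farthest pair is (0, -9)–(10, 10) with squared distance 461. The circle on this segment as diameter has centre (5, 0.5) and r² = 461/4 = 115.25.
Check (-5, 4): distance² to centre = 112.25 ≤ 115.25, so it lies inside.
All remaining points lie in this disk, and no smaller disk contains both endpoints, so this is the minimum enclosing circle.
r = √(115.25) ≈ 10.74.

10.74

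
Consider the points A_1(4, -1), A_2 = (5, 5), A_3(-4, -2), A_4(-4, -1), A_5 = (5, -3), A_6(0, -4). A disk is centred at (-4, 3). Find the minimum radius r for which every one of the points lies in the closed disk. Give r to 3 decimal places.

10.817

The required radius is the distance from (-4, 3) to the farthest point.
Squared distances: 80, 85, 25, 16, 117, 65.
Maximum is 117, attained at A_5.
r = √117 ≈ 10.817.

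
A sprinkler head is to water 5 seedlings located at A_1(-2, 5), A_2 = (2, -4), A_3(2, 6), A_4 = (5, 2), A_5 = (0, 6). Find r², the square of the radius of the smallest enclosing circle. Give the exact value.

26

The farthest pair is A_2–A_5 with squared distance 104. The circle on this segment as diameter has centre (1, 1) and r² = 104/4 = 26.
Check A_1: distance² to centre = 25 ≤ 26, so it lies inside.
All remaining points lie in this disk, and no smaller disk contains both endpoints, so this is the minimum enclosing circle.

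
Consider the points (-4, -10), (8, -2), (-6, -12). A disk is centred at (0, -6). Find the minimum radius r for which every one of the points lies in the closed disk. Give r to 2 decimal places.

8.94

The required radius is the distance from (0, -6) to the farthest point.
Squared distances: 32, 80, 72.
Maximum is 80, attained at (8, -2).
r = √80 ≈ 8.94.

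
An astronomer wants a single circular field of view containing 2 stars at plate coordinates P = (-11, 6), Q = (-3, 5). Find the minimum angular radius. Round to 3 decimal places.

4.031

The smallest circle enclosing two points has them as diameter endpoints.
Centre = midpoint = (-7, 5.5); r² = |PQ|²/4 = 65/4 = 16.25.
r = √(16.25) ≈ 4.031.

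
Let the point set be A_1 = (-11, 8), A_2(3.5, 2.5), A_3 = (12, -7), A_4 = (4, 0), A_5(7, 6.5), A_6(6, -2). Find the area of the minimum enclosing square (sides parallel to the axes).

529

The bounding box has width 23 and height 15.
An axis-aligned square enclosing the set must have side ≥ max(width, height).
So the minimum side is max(23, 15) = 23.
Area = 23² = 529.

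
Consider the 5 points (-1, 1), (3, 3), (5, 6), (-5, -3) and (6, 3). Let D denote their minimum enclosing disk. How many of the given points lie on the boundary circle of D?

2

A smallest enclosing disk is always determined by at most three of the input points on its boundary.
The farthest pair is (5, 6)–(-5, -3) with squared distance 181. The circle on this segment as diameter has centre (0, 1.5) and r² = 181/4 = 45.25.
Check (-1, 1): distance² to centre = 1.25 ≤ 45.25, so it lies inside.
All remaining points lie in this disk, and no smaller disk contains both endpoints, so this is the minimum enclosing circle.
The points at distance exactly r from the centre are (5, 6), (-5, -3) — 2 points.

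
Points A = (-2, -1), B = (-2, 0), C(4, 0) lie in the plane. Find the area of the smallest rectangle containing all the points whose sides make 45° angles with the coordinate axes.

21

In coordinates u = x + y, v = x − y the rectangle is axis-aligned; the map (x,y)→(u,v) scales areas by 2.
u-values: -3, -2, 4; range = 4 − (-3) = 7.
v-values: -1, -2, 4; range = 4 − (-2) = 6.
Area = (7 × 6) / 2 = 21.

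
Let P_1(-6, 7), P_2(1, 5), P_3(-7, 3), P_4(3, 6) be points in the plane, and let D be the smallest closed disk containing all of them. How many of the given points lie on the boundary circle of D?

2

A smallest enclosing disk is always determined by at most three of the input points on its boundary.
The farthest pair is P_3–P_4 with squared distance 109. The circle on this segment as diameter has centre (-2, 4.5) and r² = 109/4 = 27.25.
Check P_1: distance² to centre = 22.25 ≤ 27.25, so it lies inside.
All remaining points lie in this disk, and no smaller disk contains both endpoints, so this is the minimum enclosing circle.
The points at distance exactly r from the centre are P_3, P_4 — 2 points.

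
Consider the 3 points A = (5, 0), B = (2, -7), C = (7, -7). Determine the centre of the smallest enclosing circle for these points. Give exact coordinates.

(4.5, -55/14)

Side lengths²: AB² = 58, AC² = 53, BC² = 25.
Since AB² = 58 < 53 + 25 = 78, the triangle is acute, so the smallest enclosing circle is the circumcircle.
Circumcentre = (4.5, -55/14), r² = 1537/98.
Centre = (4.5, -55/14).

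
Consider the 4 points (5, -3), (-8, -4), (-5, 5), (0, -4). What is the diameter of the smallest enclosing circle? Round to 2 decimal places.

13.90

The minimum enclosing circle is determined by three boundary points: (5, -3), (-8, -4), (-5, 5).
Their circumcentre is (-32/19, -21/19) with r² = 17425/361.
The farthest remaining point (0, -4) is at distance² 4049/361 ≤ 17425/361.
Diameter = 2r = 2√(17425/361) ≈ 13.90.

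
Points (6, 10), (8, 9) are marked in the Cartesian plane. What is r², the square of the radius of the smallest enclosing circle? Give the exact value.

The smallest circle enclosing two points has them as diameter endpoints.
Centre = midpoint = (7, 9.5); r² = |(6, 10)−(8, 9)|²/4 = 5/4 = 1.25.

1.25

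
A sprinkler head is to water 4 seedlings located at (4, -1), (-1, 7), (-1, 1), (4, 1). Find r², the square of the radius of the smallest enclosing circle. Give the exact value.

22.25

The minimum enclosing circle of a finite set is fixed by two of the points (as a diameter) or three (as a circumcircle).
The farthest pair is (4, -1)–(-1, 7) with squared distance 89. The circle on this segment as diameter has centre (1.5, 3) and r² = 89/4 = 22.25.
Check (-1, 1): distance² to centre = 10.25 ≤ 22.25, so it lies inside.
All remaining points lie in this disk, and no smaller disk contains both endpoints, so this is the minimum enclosing circle.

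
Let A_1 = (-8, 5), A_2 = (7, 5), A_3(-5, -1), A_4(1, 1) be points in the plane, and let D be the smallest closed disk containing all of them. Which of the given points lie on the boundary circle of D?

By Welzl's lemma the MEC is supported by two points (diametrically opposite) or three points (on a circumcircle).
The farthest pair is A_1–A_2 with squared distance 225. The circle on this segment as diameter has centre (-0.5, 5) and r² = 225/4 = 56.25.
Check A_3: distance² to centre = 56.25 ≤ 56.25, so it lies inside.
All remaining points lie in this disk, and no smaller disk contains both endpoints, so this is the minimum enclosing circle.
The points at distance exactly r from the centre are A_1, A_2, A_3 — 3 points.

A_1, A_2, A_3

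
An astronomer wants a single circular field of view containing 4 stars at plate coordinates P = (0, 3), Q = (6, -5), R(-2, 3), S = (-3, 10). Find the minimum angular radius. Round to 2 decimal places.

8.75

By Welzl's lemma the MEC is supported by two points (diametrically opposite) or three points (on a circumcircle).
The farthest pair is Q–S with squared distance 306. The circle on this segment as diameter has centre (1.5, 2.5) and r² = 306/4 = 76.5.
Check P: distance² to centre = 2.5 ≤ 76.5, so it lies inside.
All remaining points lie in this disk, and no smaller disk contains both endpoints, so this is the minimum enclosing circle.
r = √(76.5) ≈ 8.75.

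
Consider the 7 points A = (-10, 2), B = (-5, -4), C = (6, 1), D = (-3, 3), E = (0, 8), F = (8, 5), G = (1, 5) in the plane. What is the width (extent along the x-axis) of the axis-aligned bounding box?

18

max x = 8, min x = -10, so width = 18.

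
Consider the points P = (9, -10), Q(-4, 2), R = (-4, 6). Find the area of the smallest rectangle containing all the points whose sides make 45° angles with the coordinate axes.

58

In coordinates u = x + y, v = x − y the rectangle is axis-aligned; the map (x,y)→(u,v) scales areas by 2.
u-values: -1, -2, 2; range = 2 − (-2) = 4.
v-values: 19, -6, -10; range = 19 − (-10) = 29.
Area = (4 × 29) / 2 = 58.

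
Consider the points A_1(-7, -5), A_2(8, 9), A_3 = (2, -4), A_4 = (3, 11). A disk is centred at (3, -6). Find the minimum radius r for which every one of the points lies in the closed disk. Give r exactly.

The required radius is the distance from (3, -6) to the farthest point.
Squared distances: 101, 250, 5, 289.
Maximum is 289, attained at A_4.
r = √289 = 17.

17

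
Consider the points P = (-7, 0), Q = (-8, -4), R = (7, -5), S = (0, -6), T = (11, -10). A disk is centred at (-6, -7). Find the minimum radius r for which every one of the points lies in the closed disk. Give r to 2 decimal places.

17.26

The required radius is the distance from (-6, -7) to the farthest point.
Squared distances: 50, 13, 173, 37, 298.
Maximum is 298, attained at T.
r = √298 ≈ 17.26.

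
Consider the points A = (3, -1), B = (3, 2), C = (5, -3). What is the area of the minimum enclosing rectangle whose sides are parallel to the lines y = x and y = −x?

10.5

In coordinates u = x + y, v = x − y the rectangle is axis-aligned; the map (x,y)→(u,v) scales areas by 2.
u-values: 2, 5, 2; range = 5 − 2 = 3.
v-values: 4, 1, 8; range = 8 − 1 = 7.
Area = (3 × 7) / 2 = 10.5.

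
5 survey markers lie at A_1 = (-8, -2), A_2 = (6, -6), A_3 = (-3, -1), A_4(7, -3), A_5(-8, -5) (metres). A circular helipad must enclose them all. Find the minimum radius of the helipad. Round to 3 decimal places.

7.583

The minimum enclosing circle of a finite set is fixed by two of the points (as a diameter) or three (as a circumcircle).
The minimum enclosing circle is determined by three boundary points: A_1, A_4, A_5.
Their circumcentre is (-17/30, -3.5) with r² = 25877/450.
The farthest remaining point A_2 is at distance² 22217/450 ≤ 25877/450.
r = √(25877/450) ≈ 7.583.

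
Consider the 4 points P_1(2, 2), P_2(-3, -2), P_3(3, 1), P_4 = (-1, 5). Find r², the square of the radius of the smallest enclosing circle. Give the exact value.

265/18

A smallest enclosing disk is always determined by at most three of the input points on its boundary.
The minimum enclosing circle is determined by three boundary points: P_2, P_3, P_4.
Their circumcentre is (-5/6, 7/6) with r² = 265/18.
The farthest remaining point P_1 is at distance² 157/18 ≤ 265/18.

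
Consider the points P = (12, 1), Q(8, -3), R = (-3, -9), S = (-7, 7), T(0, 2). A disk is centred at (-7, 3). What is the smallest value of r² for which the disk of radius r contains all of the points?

The required radius is the distance from (-7, 3) to the farthest point.
Squared distances: 365, 261, 160, 16, 50.
Maximum is 365, attained at P.

365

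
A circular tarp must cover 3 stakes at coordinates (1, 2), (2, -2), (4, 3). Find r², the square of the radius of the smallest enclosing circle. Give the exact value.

7.25

Call the three points A, B, C in the order given.
Side lengths²: AB² = 17, AC² = 10, BC² = 29.
Since BC² = 29 ≥ 17 + 10 = 27, the angle opposite BC is not acute, so the smallest enclosing circle has BC as diameter.
Centre = midpoint of BC = (3, 0.5), r² = 29/4 = 7.25.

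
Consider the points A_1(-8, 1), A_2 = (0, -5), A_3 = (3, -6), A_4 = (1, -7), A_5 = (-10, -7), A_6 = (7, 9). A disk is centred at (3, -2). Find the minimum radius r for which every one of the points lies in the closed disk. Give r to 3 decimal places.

13.928

The required radius is the distance from (3, -2) to the farthest point.
Squared distances: 130, 18, 16, 29, 194, 137.
Maximum is 194, attained at A_5.
r = √194 ≈ 13.928.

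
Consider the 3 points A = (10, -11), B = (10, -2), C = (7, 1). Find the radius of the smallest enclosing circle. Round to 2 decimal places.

Side lengths²: AB² = 81, AC² = 153, BC² = 18.
Since AC² = 153 ≥ 81 + 18 = 99, the angle opposite AC is not acute, so the smallest enclosing circle has AC as diameter.
Centre = midpoint of AC = (8.5, -5), r² = 153/4 = 38.25.
r = √(38.25) ≈ 6.18.

6.18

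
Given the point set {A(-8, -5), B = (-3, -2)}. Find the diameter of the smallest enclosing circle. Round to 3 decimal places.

5.831

The smallest circle enclosing two points has them as diameter endpoints.
Centre = midpoint = (-5.5, -3.5); r² = |AB|²/4 = 34/4 = 8.5.
Diameter = 2r = 2√(8.5) ≈ 5.831.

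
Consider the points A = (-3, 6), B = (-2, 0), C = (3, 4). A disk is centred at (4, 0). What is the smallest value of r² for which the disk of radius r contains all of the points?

85

The required radius is the distance from (4, 0) to the farthest point.
Squared distances: 85, 36, 17.
Maximum is 85, attained at A.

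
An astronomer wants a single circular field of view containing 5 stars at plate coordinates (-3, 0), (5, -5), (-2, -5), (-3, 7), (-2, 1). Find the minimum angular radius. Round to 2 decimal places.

7.21

By Welzl's lemma the MEC is supported by two points (diametrically opposite) or three points (on a circumcircle).
The farthest pair is (5, -5)–(-3, 7) with squared distance 208. The circle on this segment as diameter has centre (1, 1) and r² = 208/4 = 52.
Check (-3, 0): distance² to centre = 17 ≤ 52, so it lies inside.
All remaining points lie in this disk, and no smaller disk contains both endpoints, so this is the minimum enclosing circle.
r = √52 ≈ 7.21.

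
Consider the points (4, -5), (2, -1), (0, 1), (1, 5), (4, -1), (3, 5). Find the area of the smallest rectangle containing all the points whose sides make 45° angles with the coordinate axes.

58.5

In coordinates u = x + y, v = x − y the rectangle is axis-aligned; the map (x,y)→(u,v) scales areas by 2.
u-values: -1, 1, 1, 6, 3, 8; range = 8 − (-1) = 9.
v-values: 9, 3, -1, -4, 5, -2; range = 9 − (-4) = 13.
Area = (9 × 13) / 2 = 58.5.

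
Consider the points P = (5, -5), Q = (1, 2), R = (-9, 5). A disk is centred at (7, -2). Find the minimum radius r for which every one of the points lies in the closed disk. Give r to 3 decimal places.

17.464

The required radius is the distance from (7, -2) to the farthest point.
Squared distances: 13, 52, 305.
Maximum is 305, attained at R.
r = √305 ≈ 17.464.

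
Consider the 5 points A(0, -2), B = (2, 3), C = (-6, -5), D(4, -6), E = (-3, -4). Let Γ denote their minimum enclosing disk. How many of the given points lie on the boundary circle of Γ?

3

By Welzl's lemma the MEC is supported by two points (diametrically opposite) or three points (on a circumcircle).
The minimum enclosing circle is determined by three boundary points: B, C, D.
Their circumcentre is (-15/22, -51/22) with r² = 8585/242.
The farthest remaining point E is at distance² 1985/242 ≤ 8585/242.
The points at distance exactly r from the centre are B, C, D — 3 points.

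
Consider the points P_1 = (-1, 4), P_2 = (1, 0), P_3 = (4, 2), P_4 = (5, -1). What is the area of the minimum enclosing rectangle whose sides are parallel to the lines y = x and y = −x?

In coordinates u = x + y, v = x − y the rectangle is axis-aligned; the map (x,y)→(u,v) scales areas by 2.
u-values: 3, 1, 6, 4; range = 6 − 1 = 5.
v-values: -5, 1, 2, 6; range = 6 − (-5) = 11.
Area = (5 × 11) / 2 = 27.5.

27.5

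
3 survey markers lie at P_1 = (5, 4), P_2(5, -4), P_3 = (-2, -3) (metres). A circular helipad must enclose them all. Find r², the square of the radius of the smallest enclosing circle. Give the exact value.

25

Side lengths²: P_1P_2² = 64, P_1P_3² = 98, P_2P_3² = 50.
Since P_1P_3² = 98 < 64 + 50 = 114, the triangle is acute, so the smallest enclosing circle is the circumcircle.
Circumcentre = (2, 0), r² = 25.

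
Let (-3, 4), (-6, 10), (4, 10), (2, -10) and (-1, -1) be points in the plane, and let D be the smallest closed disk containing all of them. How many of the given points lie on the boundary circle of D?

3

A smallest enclosing disk is always determined by at most three of the input points on its boundary.
The minimum enclosing circle is determined by three boundary points: (-6, 10), (4, 10), (2, -10).
Their circumcentre is (-1, 0.4) with r² = 117.16.
The farthest remaining point (-3, 4) is at distance² 16.96 ≤ 117.16.
The points at distance exactly r from the centre are (-6, 10), (4, 10), (2, -10) — 3 points.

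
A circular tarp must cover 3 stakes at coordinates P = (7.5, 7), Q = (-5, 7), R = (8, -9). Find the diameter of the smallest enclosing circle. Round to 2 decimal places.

Side lengths²: PQ² = 156.25, PR² = 256.25, QR² = 425.
Since QR² = 425 ≥ 256.25 + 156.25 = 412.5, the angle opposite QR is not acute, so the smallest enclosing circle has QR as diameter.
Centre = midpoint of QR = (1.5, -1), r² = 425/4 = 106.25.
Diameter = 2r = 2√(106.25) ≈ 20.62.

20.62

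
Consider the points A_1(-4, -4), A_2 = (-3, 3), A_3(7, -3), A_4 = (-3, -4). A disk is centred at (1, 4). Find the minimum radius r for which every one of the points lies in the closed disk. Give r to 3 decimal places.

9.434

The required radius is the distance from (1, 4) to the farthest point.
Squared distances: 89, 17, 85, 80.
Maximum is 89, attained at A_1.
r = √89 ≈ 9.434.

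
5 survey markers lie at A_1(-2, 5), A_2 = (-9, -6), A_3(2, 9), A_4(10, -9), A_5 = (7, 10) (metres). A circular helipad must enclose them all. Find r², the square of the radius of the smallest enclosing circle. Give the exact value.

The minimum enclosing circle of a finite set is fixed by two of the points (as a diameter) or three (as a circumcircle).
The minimum enclosing circle is determined by three boundary points: A_2, A_4, A_5.
Their circumcentre is (35/22, -13/22) with r² = 34225/242.
The farthest remaining point A_3 is at distance² 22301/242 ≤ 34225/242.

34225/242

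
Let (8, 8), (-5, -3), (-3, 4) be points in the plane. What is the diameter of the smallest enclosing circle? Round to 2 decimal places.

Call the three points A, B, C in the order given.
Side lengths²: AB² = 290, AC² = 137, BC² = 53.
Since AB² = 290 ≥ 137 + 53 = 190, the angle opposite AB is not acute, so the smallest enclosing circle has AB as diameter.
Centre = midpoint of AB = (1.5, 2.5), r² = 290/4 = 72.5.
Diameter = 2r = 2√(72.5) ≈ 17.03.

17.03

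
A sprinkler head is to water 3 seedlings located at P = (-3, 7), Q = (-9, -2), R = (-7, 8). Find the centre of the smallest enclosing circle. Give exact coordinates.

(-87/14, 37/14)

Side lengths²: PQ² = 117, PR² = 17, QR² = 104.
Since PQ² = 117 < 104 + 17 = 121, the triangle is acute, so the smallest enclosing circle is the circumcircle.
Circumcentre = (-87/14, 37/14), r² = 2873/98.
Centre = (-87/14, 37/14).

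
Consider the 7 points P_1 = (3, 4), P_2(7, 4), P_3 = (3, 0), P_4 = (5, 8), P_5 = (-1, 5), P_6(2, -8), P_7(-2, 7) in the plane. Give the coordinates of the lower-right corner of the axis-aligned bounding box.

x-range [-2, 7], y-range [-8, 8].
The lower-right corner is (7, -8).

(7, -8)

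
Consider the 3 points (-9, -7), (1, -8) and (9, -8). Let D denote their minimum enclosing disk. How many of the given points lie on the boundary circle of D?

Call the three points A, B, C in the order given.
Side lengths²: AB² = 101, AC² = 325, BC² = 64.
Since AC² = 325 ≥ 101 + 64 = 165, the angle opposite AC is not acute, so the smallest enclosing circle has AC as diameter.
Centre = midpoint of AC = (0, -7.5), r² = 325/4 = 81.25.
The points at distance exactly r from the centre are (-9, -7), (9, -8) — 2 points.

2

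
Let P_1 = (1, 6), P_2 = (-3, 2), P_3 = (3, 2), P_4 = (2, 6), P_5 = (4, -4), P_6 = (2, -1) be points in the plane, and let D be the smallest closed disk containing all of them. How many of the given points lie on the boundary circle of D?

3

A smallest enclosing disk is always determined by at most three of the input points on its boundary.
The minimum enclosing circle is determined by three boundary points: P_1, P_2, P_5.
Their circumcentre is (55/26, 23/26) with r² = 9265/338.
The farthest remaining point P_4 is at distance² 8849/338 ≤ 9265/338.
The points at distance exactly r from the centre are P_1, P_2, P_5 — 3 points.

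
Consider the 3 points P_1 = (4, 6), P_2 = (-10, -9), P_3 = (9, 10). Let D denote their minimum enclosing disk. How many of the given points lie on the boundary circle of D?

Side lengths²: P_1P_2² = 421, P_1P_3² = 41, P_2P_3² = 722.
Since P_2P_3² = 722 ≥ 421 + 41 = 462, the angle opposite P_2P_3 is not acute, so the smallest enclosing circle has P_2P_3 as diameter.
Centre = midpoint of P_2P_3 = (-0.5, 0.5), r² = 722/4 = 180.5.
The points at distance exactly r from the centre are P_2, P_3 — 2 points.

2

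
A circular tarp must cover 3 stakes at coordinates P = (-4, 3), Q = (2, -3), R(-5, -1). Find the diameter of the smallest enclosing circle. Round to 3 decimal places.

Side lengths²: PQ² = 72, PR² = 17, QR² = 53.
Since PQ² = 72 ≥ 53 + 17 = 70, the angle opposite PQ is not acute, so the smallest enclosing circle has PQ as diameter.
Centre = midpoint of PQ = (-1, 0), r² = 72/4 = 18.
Diameter = 2r = 2√18 ≈ 8.485.

8.485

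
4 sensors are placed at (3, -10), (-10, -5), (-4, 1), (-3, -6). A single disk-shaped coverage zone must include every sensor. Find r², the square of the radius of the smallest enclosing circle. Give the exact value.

A smallest enclosing disk is always determined by at most three of the input points on its boundary.
The minimum enclosing circle is determined by three boundary points: (3, -10), (-10, -5), (-4, 1).
Their circumcentre is (-53/18, -109/18) with r² = 8245/162.
The farthest remaining point (-3, -6) is at distance² 1/162 ≤ 8245/162.

8245/162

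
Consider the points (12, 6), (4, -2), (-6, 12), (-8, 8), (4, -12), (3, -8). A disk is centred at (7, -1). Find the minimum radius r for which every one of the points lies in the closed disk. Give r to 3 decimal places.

18.385

The required radius is the distance from (7, -1) to the farthest point.
Squared distances: 74, 10, 338, 306, 130, 65.
Maximum is 338, attained at (-6, 12).
r = √338 ≈ 18.385.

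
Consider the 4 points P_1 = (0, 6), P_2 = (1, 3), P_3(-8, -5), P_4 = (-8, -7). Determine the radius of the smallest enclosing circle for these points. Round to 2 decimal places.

The farthest pair is P_1–P_4 with squared distance 233. The circle on this segment as diameter has centre (-4, -0.5) and r² = 233/4 = 58.25.
Check P_2: distance² to centre = 37.25 ≤ 58.25, so it lies inside.
All remaining points lie in this disk, and no smaller disk contains both endpoints, so this is the minimum enclosing circle.
r = √(58.25) ≈ 7.63.

7.63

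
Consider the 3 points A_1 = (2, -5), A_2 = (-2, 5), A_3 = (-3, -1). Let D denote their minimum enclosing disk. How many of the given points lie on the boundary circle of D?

2

Side lengths²: A_1A_2² = 116, A_1A_3² = 41, A_2A_3² = 37.
Since A_1A_2² = 116 ≥ 41 + 37 = 78, the angle opposite A_1A_2 is not acute, so the smallest enclosing circle has A_1A_2 as diameter.
Centre = midpoint of A_1A_2 = (0, 0), r² = 116/4 = 29.
The points at distance exactly r from the centre are A_1, A_2 — 2 points.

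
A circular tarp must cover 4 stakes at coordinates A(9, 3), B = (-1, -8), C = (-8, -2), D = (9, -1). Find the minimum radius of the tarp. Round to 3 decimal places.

8.860

A smallest enclosing disk is always determined by at most three of the input points on its boundary.
The farthest pair is A–C with squared distance 314. The circle on this segment as diameter has centre (0.5, 0.5) and r² = 314/4 = 78.5.
Check B: distance² to centre = 74.5 ≤ 78.5, so it lies inside.
All remaining points lie in this disk, and no smaller disk contains both endpoints, so this is the minimum enclosing circle.
r = √(78.5) ≈ 8.860.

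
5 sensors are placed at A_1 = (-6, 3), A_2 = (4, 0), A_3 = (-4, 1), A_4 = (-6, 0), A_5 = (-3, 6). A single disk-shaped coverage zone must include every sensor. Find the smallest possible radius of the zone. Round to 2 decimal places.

The farthest pair is A_1–A_2 with squared distance 109. The circle on this segment as diameter has centre (-1, 1.5) and r² = 109/4 = 27.25.
Check A_3: distance² to centre = 9.25 ≤ 27.25, so it lies inside.
All remaining points lie in this disk, and no smaller disk contains both endpoints, so this is the minimum enclosing circle.
r = √(27.25) ≈ 5.22.

5.22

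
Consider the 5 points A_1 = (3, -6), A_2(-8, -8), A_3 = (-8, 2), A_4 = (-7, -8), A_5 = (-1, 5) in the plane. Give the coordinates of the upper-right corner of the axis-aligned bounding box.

(3, 5)

x-range [-8, 3], y-range [-8, 5].
The upper-right corner is (3, 5).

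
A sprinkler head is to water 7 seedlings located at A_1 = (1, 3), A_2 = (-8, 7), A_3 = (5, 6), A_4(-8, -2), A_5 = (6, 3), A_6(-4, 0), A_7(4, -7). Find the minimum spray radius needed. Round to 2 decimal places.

9.22

By Welzl's lemma the MEC is supported by two points (diametrically opposite) or three points (on a circumcircle).
The farthest pair is A_2–A_7 with squared distance 340. The circle on this segment as diameter has centre (-2, 0) and r² = 340/4 = 85.
Check A_1: distance² to centre = 18 ≤ 85, so it lies inside.
All remaining points lie in this disk, and no smaller disk contains both endpoints, so this is the minimum enclosing circle.
r = √85 ≈ 9.22.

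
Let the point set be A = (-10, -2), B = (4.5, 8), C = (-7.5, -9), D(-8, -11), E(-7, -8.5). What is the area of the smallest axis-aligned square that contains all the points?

The bounding box has width 14.5 and height 19.
An axis-aligned square enclosing the set must have side ≥ max(width, height).
So the minimum side is max(14.5, 19) = 19.
Area = 19² = 361.

361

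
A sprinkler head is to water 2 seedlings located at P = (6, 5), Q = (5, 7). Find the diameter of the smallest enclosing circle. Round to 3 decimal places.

The smallest circle enclosing two points has them as diameter endpoints.
Centre = midpoint = (5.5, 6); r² = |PQ|²/4 = 5/4 = 1.25.
Diameter = 2r = 2√(1.25) ≈ 2.236.

2.236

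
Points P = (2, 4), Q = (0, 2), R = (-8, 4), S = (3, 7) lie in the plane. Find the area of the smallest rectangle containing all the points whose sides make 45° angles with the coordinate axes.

70

In coordinates u = x + y, v = x − y the rectangle is axis-aligned; the map (x,y)→(u,v) scales areas by 2.
u-values: 6, 2, -4, 10; range = 10 − (-4) = 14.
v-values: -2, -2, -12, -4; range = -2 − (-12) = 10.
Area = (14 × 10) / 2 = 70.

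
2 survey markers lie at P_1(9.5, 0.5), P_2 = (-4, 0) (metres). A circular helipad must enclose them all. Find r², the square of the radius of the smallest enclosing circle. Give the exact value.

The smallest circle enclosing two points has them as diameter endpoints.
Centre = midpoint = (2.75, 0.25); r² = |P_1P_2|²/4 = 182.5/4 = 45.625.

45.625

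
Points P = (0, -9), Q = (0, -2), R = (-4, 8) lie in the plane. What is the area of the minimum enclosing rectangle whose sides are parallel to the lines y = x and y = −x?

In coordinates u = x + y, v = x − y the rectangle is axis-aligned; the map (x,y)→(u,v) scales areas by 2.
u-values: -9, -2, 4; range = 4 − (-9) = 13.
v-values: 9, 2, -12; range = 9 − (-12) = 21.
Area = (13 × 21) / 2 = 136.5.

136.5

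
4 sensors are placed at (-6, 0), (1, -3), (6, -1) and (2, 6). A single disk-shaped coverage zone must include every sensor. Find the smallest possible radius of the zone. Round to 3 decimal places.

6.068

The minimum enclosing circle of a finite set is fixed by two of the points (as a diameter) or three (as a circumcircle).
The minimum enclosing circle is determined by three boundary points: (-6, 0), (6, -1), (2, 6).
Their circumcentre is (0.0625, 0.25) with r² = 36.81640625.
The farthest remaining point (1, -3) is at distance² 11.44140625 ≤ 36.81640625.
r = √(36.81640625) ≈ 6.068.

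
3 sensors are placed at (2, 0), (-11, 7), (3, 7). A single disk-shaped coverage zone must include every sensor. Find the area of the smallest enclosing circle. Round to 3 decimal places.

Call the three points A, B, C in the order given.
Side lengths²: AB² = 218, AC² = 50, BC² = 196.
Since AB² = 218 < 196 + 50 = 246, the triangle is acute, so the smallest enclosing circle is the circumcircle.
Circumcentre = (-4, 31/7), r² = 2725/49.
Area = π·r² = π·2725/49 ≈ 174.711.

174.711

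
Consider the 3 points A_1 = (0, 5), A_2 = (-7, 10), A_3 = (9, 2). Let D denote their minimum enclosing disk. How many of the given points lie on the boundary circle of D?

Side lengths²: A_1A_2² = 74, A_1A_3² = 90, A_2A_3² = 320.
Since A_2A_3² = 320 ≥ 90 + 74 = 164, the angle opposite A_2A_3 is not acute, so the smallest enclosing circle has A_2A_3 as diameter.
Centre = midpoint of A_2A_3 = (1, 6), r² = 320/4 = 80.
The points at distance exactly r from the centre are A_2, A_3 — 2 points.

2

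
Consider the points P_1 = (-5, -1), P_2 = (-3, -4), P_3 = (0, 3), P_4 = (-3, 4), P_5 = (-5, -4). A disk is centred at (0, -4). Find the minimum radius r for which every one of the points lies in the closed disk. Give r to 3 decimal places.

8.544

The required radius is the distance from (0, -4) to the farthest point.
Squared distances: 34, 9, 49, 73, 25.
Maximum is 73, attained at P_4.
r = √73 ≈ 8.544.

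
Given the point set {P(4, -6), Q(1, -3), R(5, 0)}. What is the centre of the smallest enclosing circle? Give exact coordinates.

(57/14, -41/14)

Side lengths²: PQ² = 18, PR² = 37, QR² = 25.
Since PR² = 37 < 25 + 18 = 43, the triangle is acute, so the smallest enclosing circle is the circumcircle.
Circumcentre = (57/14, -41/14), r² = 925/98.
Centre = (57/14, -41/14).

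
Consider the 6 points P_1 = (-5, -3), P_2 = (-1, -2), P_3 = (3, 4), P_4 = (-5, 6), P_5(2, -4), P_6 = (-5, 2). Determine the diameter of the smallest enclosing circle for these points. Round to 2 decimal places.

12.21

A smallest enclosing disk is always determined by at most three of the input points on its boundary.
The farthest pair is P_4–P_5 with squared distance 149. The circle on this segment as diameter has centre (-1.5, 1) and r² = 149/4 = 37.25.
Check P_1: distance² to centre = 28.25 ≤ 37.25, so it lies inside.
All remaining points lie in this disk, and no smaller disk contains both endpoints, so this is the minimum enclosing circle.
Diameter = 2r = 2√(37.25) ≈ 12.21.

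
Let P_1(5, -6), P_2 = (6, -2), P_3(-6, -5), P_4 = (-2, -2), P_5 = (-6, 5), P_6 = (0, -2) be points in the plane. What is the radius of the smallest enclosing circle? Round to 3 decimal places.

7.778

By Welzl's lemma the MEC is supported by two points (diametrically opposite) or three points (on a circumcircle).
The farthest pair is P_1–P_5 with squared distance 242. The circle on this segment as diameter has centre (-0.5, -0.5) and r² = 242/4 = 60.5.
Check P_2: distance² to centre = 44.5 ≤ 60.5, so it lies inside.
All remaining points lie in this disk, and no smaller disk contains both endpoints, so this is the minimum enclosing circle.
r = √(60.5) ≈ 7.778.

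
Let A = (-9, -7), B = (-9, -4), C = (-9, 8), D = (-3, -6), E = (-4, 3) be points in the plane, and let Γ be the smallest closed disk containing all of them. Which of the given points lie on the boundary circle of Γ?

By Welzl's lemma the MEC is supported by two points (diametrically opposite) or three points (on a circumcircle).
The minimum enclosing circle is determined by three boundary points: A, C, D.
Their circumcentre is (-43/6, 0.5) with r² = 1073/18.
The farthest remaining point B is at distance² 425/18 ≤ 1073/18.
The points at distance exactly r from the centre are A, C, D — 3 points.

A, C, D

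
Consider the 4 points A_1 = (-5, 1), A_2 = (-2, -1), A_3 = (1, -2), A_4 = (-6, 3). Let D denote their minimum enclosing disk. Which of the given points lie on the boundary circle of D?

A_3, A_4

The farthest pair is A_3–A_4 with squared distance 74. The circle on this segment as diameter has centre (-2.5, 0.5) and r² = 74/4 = 18.5.
Check A_1: distance² to centre = 6.5 ≤ 18.5, so it lies inside.
All remaining points lie in this disk, and no smaller disk contains both endpoints, so this is the minimum enclosing circle.
The points at distance exactly r from the centre are A_3, A_4 — 2 points.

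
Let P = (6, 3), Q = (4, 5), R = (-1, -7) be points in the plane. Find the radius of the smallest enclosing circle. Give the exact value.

Side lengths²: PQ² = 8, PR² = 149, QR² = 169.
Since QR² = 169 ≥ 149 + 8 = 157, the angle opposite QR is not acute, so the smallest enclosing circle has QR as diameter.
Centre = midpoint of QR = (1.5, -1), r² = 169/4 = 42.25.
r = √(42.25) = 6.5.

6.5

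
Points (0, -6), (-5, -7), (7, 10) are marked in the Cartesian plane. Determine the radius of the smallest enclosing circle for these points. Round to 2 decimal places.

Call the three points A, B, C in the order given.
Side lengths²: AB² = 26, AC² = 305, BC² = 433.
Since BC² = 433 ≥ 305 + 26 = 331, the angle opposite BC is not acute, so the smallest enclosing circle has BC as diameter.
Centre = midpoint of BC = (1, 1.5), r² = 433/4 = 108.25.
r = √(108.25) ≈ 10.40.

10.40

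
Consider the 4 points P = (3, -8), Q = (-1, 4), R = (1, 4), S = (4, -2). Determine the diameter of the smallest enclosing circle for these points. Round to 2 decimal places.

The farthest pair is P–Q with squared distance 160. The circle on this segment as diameter has centre (1, -2) and r² = 160/4 = 40.
Check R: distance² to centre = 36 ≤ 40, so it lies inside.
All remaining points lie in this disk, and no smaller disk contains both endpoints, so this is the minimum enclosing circle.
Diameter = 2r = 2√40 ≈ 12.65.

12.65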